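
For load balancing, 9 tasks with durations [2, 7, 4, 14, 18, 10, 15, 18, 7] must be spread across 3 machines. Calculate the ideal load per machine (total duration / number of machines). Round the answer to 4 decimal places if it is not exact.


Total processing time = 2 + 7 + 4 + 14 + 18 + 10 + 15 + 18 + 7 = 95
Number of machines = 3
Ideal balanced load = 95 / 3 = 31.6667

31.6667


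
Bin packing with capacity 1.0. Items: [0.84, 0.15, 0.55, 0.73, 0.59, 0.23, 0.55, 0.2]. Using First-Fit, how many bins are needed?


Place items sequentially using First-Fit:
  Item 0.84 -> new Bin 1
  Item 0.15 -> Bin 1 (now 0.99)
  Item 0.55 -> new Bin 2
  Item 0.73 -> new Bin 3
  Item 0.59 -> new Bin 4
  Item 0.23 -> Bin 2 (now 0.78)
  Item 0.55 -> new Bin 5
  Item 0.2 -> Bin 2 (now 0.98)
Total bins used = 5

5


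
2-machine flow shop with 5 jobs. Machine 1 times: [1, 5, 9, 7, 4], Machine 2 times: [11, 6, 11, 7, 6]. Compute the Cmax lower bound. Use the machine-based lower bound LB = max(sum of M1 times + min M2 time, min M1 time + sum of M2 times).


LB1 = sum(M1 times) + min(M2 times) = 26 + 6 = 32
LB2 = min(M1 times) + sum(M2 times) = 1 + 41 = 42
Lower bound = max(LB1, LB2) = max(32, 42) = 42

42


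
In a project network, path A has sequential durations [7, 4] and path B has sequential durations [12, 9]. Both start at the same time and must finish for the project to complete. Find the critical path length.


Path A total = 7 + 4 = 11
Path B total = 12 + 9 = 21
Critical path = longest path = max(11, 21) = 21

21


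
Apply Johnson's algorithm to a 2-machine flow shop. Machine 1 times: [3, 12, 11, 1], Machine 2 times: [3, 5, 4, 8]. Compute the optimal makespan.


Apply Johnson's rule:
  Group 1 (a <= b): [(4, 1, 8), (1, 3, 3)]
  Group 2 (a > b): [(2, 12, 5), (3, 11, 4)]
Optimal job order: [4, 1, 2, 3]
Schedule:
  Job 4: M1 done at 1, M2 done at 9
  Job 1: M1 done at 4, M2 done at 12
  Job 2: M1 done at 16, M2 done at 21
  Job 3: M1 done at 27, M2 done at 31
Makespan = 31

31


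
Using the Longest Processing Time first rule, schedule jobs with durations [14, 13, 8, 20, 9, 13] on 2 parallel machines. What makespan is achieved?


Sort jobs in decreasing order (LPT): [20, 14, 13, 13, 9, 8]
Assign each job to the least loaded machine:
  Machine 1: jobs [20, 13, 8], load = 41
  Machine 2: jobs [14, 13, 9], load = 36
Makespan = max load = 41

41


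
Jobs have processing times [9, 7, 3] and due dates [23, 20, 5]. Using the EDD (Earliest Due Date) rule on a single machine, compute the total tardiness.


Sort by due date (EDD order): [(3, 5), (7, 20), (9, 23)]
Compute completion times and tardiness:
  Job 1: p=3, d=5, C=3, tardiness=max(0,3-5)=0
  Job 2: p=7, d=20, C=10, tardiness=max(0,10-20)=0
  Job 3: p=9, d=23, C=19, tardiness=max(0,19-23)=0
Total tardiness = 0

0


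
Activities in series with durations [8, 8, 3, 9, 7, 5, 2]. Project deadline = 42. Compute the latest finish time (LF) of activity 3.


LF(activity 3) = deadline - sum of successor durations
Successors: activities 4 through 7 with durations [9, 7, 5, 2]
Sum of successor durations = 23
LF = 42 - 23 = 19

19


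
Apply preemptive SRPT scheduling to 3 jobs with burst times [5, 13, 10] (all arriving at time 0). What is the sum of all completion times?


Since all jobs arrive at t=0, SRPT equals SPT ordering.
SPT order: [5, 10, 13]
Completion times:
  Job 1: p=5, C=5
  Job 2: p=10, C=15
  Job 3: p=13, C=28
Total completion time = 5 + 15 + 28 = 48

48


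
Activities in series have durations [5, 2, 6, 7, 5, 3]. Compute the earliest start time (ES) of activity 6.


Activity 6 starts after activities 1 through 5 complete.
Predecessor durations: [5, 2, 6, 7, 5]
ES = 5 + 2 + 6 + 7 + 5 = 25

25


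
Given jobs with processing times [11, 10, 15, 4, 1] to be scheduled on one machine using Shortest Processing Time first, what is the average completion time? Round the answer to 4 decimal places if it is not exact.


Sort jobs by processing time (SPT order): [1, 4, 10, 11, 15]
Compute completion times sequentially:
  Job 1: processing = 1, completes at 1
  Job 2: processing = 4, completes at 5
  Job 3: processing = 10, completes at 15
  Job 4: processing = 11, completes at 26
  Job 5: processing = 15, completes at 41
Sum of completion times = 88
Average completion time = 88/5 = 17.6

17.6


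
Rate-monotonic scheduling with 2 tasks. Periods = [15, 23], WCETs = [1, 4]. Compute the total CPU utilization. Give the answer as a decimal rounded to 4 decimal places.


Compute individual utilizations (exact fractions):
  Task 1: C/T = 1/15 (approx. 0.0667)
  Task 2: C/T = 4/23 (approx. 0.1739)
Total utilization U = 1/15 + 4/23 = 83/345
Rounded to 4 decimal places: U = 0.2406
RM (Liu & Layland) bound for 2 tasks = 0.828427; compare with U = 83/345 (approx. 0.240580)
U <= bound, so schedulable by RM sufficient condition.

0.2406


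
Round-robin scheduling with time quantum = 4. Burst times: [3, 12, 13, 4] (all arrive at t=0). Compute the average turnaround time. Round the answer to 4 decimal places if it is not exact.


Time quantum = 4
Execution trace:
  J1 runs 3 units, time = 3
  J2 runs 4 units, time = 7
  J3 runs 4 units, time = 11
  J4 runs 4 units, time = 15
  J2 runs 4 units, time = 19
  J3 runs 4 units, time = 23
  J2 runs 4 units, time = 27
  J3 runs 4 units, time = 31
  J3 runs 1 units, time = 32
Finish times: [3, 27, 32, 15]
Average turnaround = 77/4 = 19.25

19.25


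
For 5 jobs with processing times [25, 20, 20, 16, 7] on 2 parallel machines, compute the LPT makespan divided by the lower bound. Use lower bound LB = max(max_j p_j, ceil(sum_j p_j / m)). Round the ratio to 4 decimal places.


LPT order: [25, 20, 20, 16, 7]
Machine loads after assignment: [41, 47]
LPT makespan = 47
Lower bound = max(max_job, ceil(total/2)) = max(25, 44) = 44
Ratio = 47 / 44 = 1.0682

1.0682


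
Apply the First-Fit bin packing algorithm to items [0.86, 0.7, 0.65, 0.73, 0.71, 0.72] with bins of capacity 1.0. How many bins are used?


Place items sequentially using First-Fit:
  Item 0.86 -> new Bin 1
  Item 0.7 -> new Bin 2
  Item 0.65 -> new Bin 3
  Item 0.73 -> new Bin 4
  Item 0.71 -> new Bin 5
  Item 0.72 -> new Bin 6
Total bins used = 6

6


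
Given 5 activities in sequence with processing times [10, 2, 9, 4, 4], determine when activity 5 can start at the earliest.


Activity 5 starts after activities 1 through 4 complete.
Predecessor durations: [10, 2, 9, 4]
ES = 10 + 2 + 9 + 4 = 25

25


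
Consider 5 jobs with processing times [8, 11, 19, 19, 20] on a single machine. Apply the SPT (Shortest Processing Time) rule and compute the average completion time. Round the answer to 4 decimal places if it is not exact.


Sort jobs by processing time (SPT order): [8, 11, 19, 19, 20]
Compute completion times sequentially:
  Job 1: processing = 8, completes at 8
  Job 2: processing = 11, completes at 19
  Job 3: processing = 19, completes at 38
  Job 4: processing = 19, completes at 57
  Job 5: processing = 20, completes at 77
Sum of completion times = 199
Average completion time = 199/5 = 39.8

39.8


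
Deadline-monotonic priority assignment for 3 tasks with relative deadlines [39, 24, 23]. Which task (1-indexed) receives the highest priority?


Sort tasks by relative deadline (ascending):
  Task 3: deadline = 23
  Task 2: deadline = 24
  Task 1: deadline = 39
Priority order (highest first): [3, 2, 1]
Highest priority task = 3

3


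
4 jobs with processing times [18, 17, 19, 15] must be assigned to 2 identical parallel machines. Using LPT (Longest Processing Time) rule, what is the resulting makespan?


Sort jobs in decreasing order (LPT): [19, 18, 17, 15]
Assign each job to the least loaded machine:
  Machine 1: jobs [19, 15], load = 34
  Machine 2: jobs [18, 17], load = 35
Makespan = max load = 35

35


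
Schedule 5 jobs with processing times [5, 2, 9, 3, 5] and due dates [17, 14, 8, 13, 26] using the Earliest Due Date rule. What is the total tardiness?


Sort by due date (EDD order): [(9, 8), (3, 13), (2, 14), (5, 17), (5, 26)]
Compute completion times and tardiness:
  Job 1: p=9, d=8, C=9, tardiness=max(0,9-8)=1
  Job 2: p=3, d=13, C=12, tardiness=max(0,12-13)=0
  Job 3: p=2, d=14, C=14, tardiness=max(0,14-14)=0
  Job 4: p=5, d=17, C=19, tardiness=max(0,19-17)=2
  Job 5: p=5, d=26, C=24, tardiness=max(0,24-26)=0
Total tardiness = 3

3


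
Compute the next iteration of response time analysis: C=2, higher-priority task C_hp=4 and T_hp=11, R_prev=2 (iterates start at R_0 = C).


R_next = C + ceil(R_prev / T_hp) * C_hp
ceil(2 / 11) = ceil(0.1818) = 1
Interference = 1 * 4 = 4
R_next = 2 + 4 = 6

6


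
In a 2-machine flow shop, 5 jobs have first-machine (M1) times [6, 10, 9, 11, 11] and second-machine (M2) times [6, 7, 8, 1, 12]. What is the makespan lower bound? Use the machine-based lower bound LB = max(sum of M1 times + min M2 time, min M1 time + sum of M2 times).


LB1 = sum(M1 times) + min(M2 times) = 47 + 1 = 48
LB2 = min(M1 times) + sum(M2 times) = 6 + 34 = 40
Lower bound = max(LB1, LB2) = max(48, 40) = 48

48


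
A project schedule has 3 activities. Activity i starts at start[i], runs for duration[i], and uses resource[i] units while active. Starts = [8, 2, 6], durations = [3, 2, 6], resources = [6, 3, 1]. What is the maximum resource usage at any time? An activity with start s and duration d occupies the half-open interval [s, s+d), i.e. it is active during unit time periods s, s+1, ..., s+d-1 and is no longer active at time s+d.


Each activity i is active on [start_i, start_i + duration_i).
Compute total resource usage per time slot:
  t=0: active resources = [], total = 0
  t=1: active resources = [], total = 0
  t=2: active resources = [3], total = 3
  t=3: active resources = [3], total = 3
  t=4: active resources = [], total = 0
  t=5: active resources = [], total = 0
  t=6: active resources = [1], total = 1
  t=7: active resources = [1], total = 1
  t=8: active resources = [6, 1], total = 7
  t=9: active resources = [6, 1], total = 7
  t=10: active resources = [6, 1], total = 7
  t=11: active resources = [1], total = 1
Peak resource demand = 7

7


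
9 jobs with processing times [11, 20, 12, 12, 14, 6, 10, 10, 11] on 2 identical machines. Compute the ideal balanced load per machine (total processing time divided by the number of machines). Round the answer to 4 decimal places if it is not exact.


Total processing time = 11 + 20 + 12 + 12 + 14 + 6 + 10 + 10 + 11 = 106
Number of machines = 2
Ideal balanced load = 106 / 2 = 53.0

53.0


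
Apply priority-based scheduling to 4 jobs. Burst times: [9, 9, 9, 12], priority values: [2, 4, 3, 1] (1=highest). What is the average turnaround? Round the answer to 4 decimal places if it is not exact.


Sort by priority (ascending = highest first):
Order: [(1, 12), (2, 9), (3, 9), (4, 9)]
Completion times:
  Priority 1, burst=12, C=12
  Priority 2, burst=9, C=21
  Priority 3, burst=9, C=30
  Priority 4, burst=9, C=39
Average turnaround = 102/4 = 25.5

25.5


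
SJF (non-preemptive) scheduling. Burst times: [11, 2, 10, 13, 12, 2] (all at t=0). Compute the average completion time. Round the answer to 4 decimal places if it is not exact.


SJF order (ascending): [2, 2, 10, 11, 12, 13]
Completion times:
  Job 1: burst=2, C=2
  Job 2: burst=2, C=4
  Job 3: burst=10, C=14
  Job 4: burst=11, C=25
  Job 5: burst=12, C=37
  Job 6: burst=13, C=50
Average completion = 132/6 = 22.0

22.0


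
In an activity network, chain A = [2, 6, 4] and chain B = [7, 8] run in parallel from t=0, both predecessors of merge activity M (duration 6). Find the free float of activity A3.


ES(A3) = sum of predecessors on chain A = 8
EF(A3) = ES + duration = 8 + 4 = 12
Successor of A3 is M. ES(M) = max(sum(A), sum(B)) = max(12, 15) = 15
Free float = ES(successor) - EF(current) = 15 - 12 = 3

3


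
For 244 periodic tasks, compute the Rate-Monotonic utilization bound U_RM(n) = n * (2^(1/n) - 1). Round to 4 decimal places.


Compute 2^(1/244) = 1.0028448059
Subtract 1: 1.0028448059 - 1 = 0.0028448059
Multiply by n: 244 * 0.0028448059 = 0.6941326396
Round to 4 dp: 0.6941

0.6941


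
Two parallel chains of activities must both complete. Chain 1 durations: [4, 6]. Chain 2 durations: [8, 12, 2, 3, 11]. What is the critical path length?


Path A total = 4 + 6 = 10
Path B total = 8 + 12 + 2 + 3 + 11 = 36
Critical path = longest path = max(10, 36) = 36

36


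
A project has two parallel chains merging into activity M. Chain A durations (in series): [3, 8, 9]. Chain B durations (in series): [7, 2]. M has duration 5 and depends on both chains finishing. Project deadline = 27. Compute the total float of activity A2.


Forward pass: ES(A2) = sum of predecessors on chain A = 3
EF = ES + duration = 3 + 8 = 11
Backward pass: LF(M) = deadline = 27; LS(M) = 27 - 5 = 22
LF(A2) = LS(M) - sum(successors on chain A) = 22 - 9 = 13
LS = LF - duration = 13 - 8 = 5
Total float = LS - ES = 5 - 3 = 2

2


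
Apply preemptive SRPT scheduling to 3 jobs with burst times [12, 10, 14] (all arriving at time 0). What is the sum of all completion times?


Since all jobs arrive at t=0, SRPT equals SPT ordering.
SPT order: [10, 12, 14]
Completion times:
  Job 1: p=10, C=10
  Job 2: p=12, C=22
  Job 3: p=14, C=36
Total completion time = 10 + 22 + 36 = 68

68


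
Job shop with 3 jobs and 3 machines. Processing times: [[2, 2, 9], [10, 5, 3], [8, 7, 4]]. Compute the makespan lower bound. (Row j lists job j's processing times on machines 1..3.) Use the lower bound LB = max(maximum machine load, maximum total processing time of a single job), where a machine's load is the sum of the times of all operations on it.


Machine loads:
  Machine 1: 2 + 10 + 8 = 20
  Machine 2: 2 + 5 + 7 = 14
  Machine 3: 9 + 3 + 4 = 16
Max machine load = 20
Job totals:
  Job 1: 13
  Job 2: 18
  Job 3: 19
Max job total = 19
Lower bound = max(20, 19) = 20

20


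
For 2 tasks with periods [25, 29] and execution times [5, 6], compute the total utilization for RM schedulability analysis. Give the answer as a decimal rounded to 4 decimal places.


Compute individual utilizations (exact fractions):
  Task 1: C/T = 5/25 = 1/5 (approx. 0.2)
  Task 2: C/T = 6/29 (approx. 0.2069)
Total utilization U = 1/5 + 6/29 = 59/145
Rounded to 4 decimal places: U = 0.4069
RM (Liu & Layland) bound for 2 tasks = 0.828427; compare with U = 59/145 (approx. 0.406897)
U <= bound, so schedulable by RM sufficient condition.

0.4069


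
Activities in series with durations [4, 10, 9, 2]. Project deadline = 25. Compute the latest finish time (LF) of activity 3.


LF(activity 3) = deadline - sum of successor durations
Successors: activities 4 through 4 with durations [2]
Sum of successor durations = 2
LF = 25 - 2 = 23

23


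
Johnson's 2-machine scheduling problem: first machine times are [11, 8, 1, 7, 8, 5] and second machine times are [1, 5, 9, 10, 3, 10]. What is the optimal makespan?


Apply Johnson's rule:
  Group 1 (a <= b): [(3, 1, 9), (6, 5, 10), (4, 7, 10)]
  Group 2 (a > b): [(2, 8, 5), (5, 8, 3), (1, 11, 1)]
Optimal job order: [3, 6, 4, 2, 5, 1]
Schedule:
  Job 3: M1 done at 1, M2 done at 10
  Job 6: M1 done at 6, M2 done at 20
  Job 4: M1 done at 13, M2 done at 30
  Job 2: M1 done at 21, M2 done at 35
  Job 5: M1 done at 29, M2 done at 38
  Job 1: M1 done at 40, M2 done at 41
Makespan = 41

41


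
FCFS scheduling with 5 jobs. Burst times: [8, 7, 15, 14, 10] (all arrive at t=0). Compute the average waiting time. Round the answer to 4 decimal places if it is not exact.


FCFS order (as given): [8, 7, 15, 14, 10]
Waiting times:
  Job 1: wait = 0
  Job 2: wait = 8
  Job 3: wait = 15
  Job 4: wait = 30
  Job 5: wait = 44
Sum of waiting times = 97
Average waiting time = 97/5 = 19.4

19.4


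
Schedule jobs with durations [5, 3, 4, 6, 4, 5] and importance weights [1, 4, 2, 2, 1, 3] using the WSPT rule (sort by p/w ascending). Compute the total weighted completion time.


Compute p/w ratios and sort ascending (WSPT): [(3, 4), (5, 3), (4, 2), (6, 2), (4, 1), (5, 1)]
Compute weighted completion times:
  Job (p=3,w=4): C=3, w*C=4*3=12
  Job (p=5,w=3): C=8, w*C=3*8=24
  Job (p=4,w=2): C=12, w*C=2*12=24
  Job (p=6,w=2): C=18, w*C=2*18=36
  Job (p=4,w=1): C=22, w*C=1*22=22
  Job (p=5,w=1): C=27, w*C=1*27=27
Total weighted completion time = 145

145


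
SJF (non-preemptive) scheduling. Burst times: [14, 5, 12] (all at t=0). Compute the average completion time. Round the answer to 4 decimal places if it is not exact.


SJF order (ascending): [5, 12, 14]
Completion times:
  Job 1: burst=5, C=5
  Job 2: burst=12, C=17
  Job 3: burst=14, C=31
Average completion = 53/3 = 17.6667

17.6667


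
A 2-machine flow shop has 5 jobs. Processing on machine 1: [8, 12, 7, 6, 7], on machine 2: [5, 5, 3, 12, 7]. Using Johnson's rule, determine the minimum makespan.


Apply Johnson's rule:
  Group 1 (a <= b): [(4, 6, 12), (5, 7, 7)]
  Group 2 (a > b): [(1, 8, 5), (2, 12, 5), (3, 7, 3)]
Optimal job order: [4, 5, 1, 2, 3]
Schedule:
  Job 4: M1 done at 6, M2 done at 18
  Job 5: M1 done at 13, M2 done at 25
  Job 1: M1 done at 21, M2 done at 30
  Job 2: M1 done at 33, M2 done at 38
  Job 3: M1 done at 40, M2 done at 43
Makespan = 43

43


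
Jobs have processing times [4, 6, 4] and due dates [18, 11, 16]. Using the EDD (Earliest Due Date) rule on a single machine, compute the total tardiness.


Sort by due date (EDD order): [(6, 11), (4, 16), (4, 18)]
Compute completion times and tardiness:
  Job 1: p=6, d=11, C=6, tardiness=max(0,6-11)=0
  Job 2: p=4, d=16, C=10, tardiness=max(0,10-16)=0
  Job 3: p=4, d=18, C=14, tardiness=max(0,14-18)=0
Total tardiness = 0

0


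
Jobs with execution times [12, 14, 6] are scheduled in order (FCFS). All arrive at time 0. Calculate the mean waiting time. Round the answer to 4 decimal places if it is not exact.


FCFS order (as given): [12, 14, 6]
Waiting times:
  Job 1: wait = 0
  Job 2: wait = 12
  Job 3: wait = 26
Sum of waiting times = 38
Average waiting time = 38/3 = 12.6667

12.6667


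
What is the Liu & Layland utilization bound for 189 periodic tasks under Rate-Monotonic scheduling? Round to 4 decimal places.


Compute 2^(1/189) = 1.0036741787
Subtract 1: 1.0036741787 - 1 = 0.0036741787
Multiply by n: 189 * 0.0036741787 = 0.6944197743
Round to 4 dp: 0.6944

0.6944


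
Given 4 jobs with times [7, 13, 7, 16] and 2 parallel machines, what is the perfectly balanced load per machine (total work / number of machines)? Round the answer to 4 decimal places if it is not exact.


Total processing time = 7 + 13 + 7 + 16 = 43
Number of machines = 2
Ideal balanced load = 43 / 2 = 21.5

21.5


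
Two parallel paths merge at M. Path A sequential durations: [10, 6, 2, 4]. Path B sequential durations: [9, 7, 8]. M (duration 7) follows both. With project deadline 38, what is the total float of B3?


Forward pass: ES(B3) = sum of predecessors on chain B = 16
EF = ES + duration = 16 + 8 = 24
Backward pass: LF(M) = deadline = 38; LS(M) = 38 - 7 = 31
LF(B3) = LS(M) - sum(successors on chain B) = 31 - 0 = 31
LS = LF - duration = 31 - 8 = 23
Total float = LS - ES = 23 - 16 = 7

7


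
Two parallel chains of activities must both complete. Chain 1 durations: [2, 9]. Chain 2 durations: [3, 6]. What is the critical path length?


Path A total = 2 + 9 = 11
Path B total = 3 + 6 = 9
Critical path = longest path = max(11, 9) = 11

11


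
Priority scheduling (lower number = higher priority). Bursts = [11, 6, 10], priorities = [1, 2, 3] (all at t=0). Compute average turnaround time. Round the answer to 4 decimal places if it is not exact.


Sort by priority (ascending = highest first):
Order: [(1, 11), (2, 6), (3, 10)]
Completion times:
  Priority 1, burst=11, C=11
  Priority 2, burst=6, C=17
  Priority 3, burst=10, C=27
Average turnaround = 55/3 = 18.3333

18.3333


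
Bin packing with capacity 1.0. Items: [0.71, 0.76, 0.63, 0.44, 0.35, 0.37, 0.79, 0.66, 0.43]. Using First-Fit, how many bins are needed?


Place items sequentially using First-Fit:
  Item 0.71 -> new Bin 1
  Item 0.76 -> new Bin 2
  Item 0.63 -> new Bin 3
  Item 0.44 -> new Bin 4
  Item 0.35 -> Bin 3 (now 0.98)
  Item 0.37 -> Bin 4 (now 0.81)
  Item 0.79 -> new Bin 5
  Item 0.66 -> new Bin 6
  Item 0.43 -> new Bin 7
Total bins used = 7

7


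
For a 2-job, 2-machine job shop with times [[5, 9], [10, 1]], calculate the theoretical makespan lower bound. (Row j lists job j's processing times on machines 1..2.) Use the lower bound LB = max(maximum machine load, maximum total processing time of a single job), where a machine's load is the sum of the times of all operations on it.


Machine loads:
  Machine 1: 5 + 10 = 15
  Machine 2: 9 + 1 = 10
Max machine load = 15
Job totals:
  Job 1: 14
  Job 2: 11
Max job total = 14
Lower bound = max(15, 14) = 15

15


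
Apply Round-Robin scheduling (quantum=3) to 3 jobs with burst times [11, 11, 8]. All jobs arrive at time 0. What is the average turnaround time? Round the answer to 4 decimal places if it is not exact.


Time quantum = 3
Execution trace:
  J1 runs 3 units, time = 3
  J2 runs 3 units, time = 6
  J3 runs 3 units, time = 9
  J1 runs 3 units, time = 12
  J2 runs 3 units, time = 15
  J3 runs 3 units, time = 18
  J1 runs 3 units, time = 21
  J2 runs 3 units, time = 24
  J3 runs 2 units, time = 26
  J1 runs 2 units, time = 28
  J2 runs 2 units, time = 30
Finish times: [28, 30, 26]
Average turnaround = 84/3 = 28.0

28.0


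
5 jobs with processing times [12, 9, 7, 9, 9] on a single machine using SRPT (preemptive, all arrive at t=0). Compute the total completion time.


Since all jobs arrive at t=0, SRPT equals SPT ordering.
SPT order: [7, 9, 9, 9, 12]
Completion times:
  Job 1: p=7, C=7
  Job 2: p=9, C=16
  Job 3: p=9, C=25
  Job 4: p=9, C=34
  Job 5: p=12, C=46
Total completion time = 7 + 16 + 25 + 34 + 46 = 128

128


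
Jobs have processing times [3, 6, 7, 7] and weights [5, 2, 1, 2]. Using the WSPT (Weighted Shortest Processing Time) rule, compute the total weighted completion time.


Compute p/w ratios and sort ascending (WSPT): [(3, 5), (6, 2), (7, 2), (7, 1)]
Compute weighted completion times:
  Job (p=3,w=5): C=3, w*C=5*3=15
  Job (p=6,w=2): C=9, w*C=2*9=18
  Job (p=7,w=2): C=16, w*C=2*16=32
  Job (p=7,w=1): C=23, w*C=1*23=23
Total weighted completion time = 88

88


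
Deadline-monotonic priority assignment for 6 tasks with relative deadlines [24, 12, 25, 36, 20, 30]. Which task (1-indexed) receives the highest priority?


Sort tasks by relative deadline (ascending):
  Task 2: deadline = 12
  Task 5: deadline = 20
  Task 1: deadline = 24
  Task 3: deadline = 25
  Task 6: deadline = 30
  Task 4: deadline = 36
Priority order (highest first): [2, 5, 1, 3, 6, 4]
Highest priority task = 2

2


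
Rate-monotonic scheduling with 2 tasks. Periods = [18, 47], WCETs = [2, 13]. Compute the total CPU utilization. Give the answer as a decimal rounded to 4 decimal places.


Compute individual utilizations (exact fractions):
  Task 1: C/T = 2/18 = 1/9 (approx. 0.1111)
  Task 2: C/T = 13/47 (approx. 0.2766)
Total utilization U = 1/9 + 13/47 = 164/423
Rounded to 4 decimal places: U = 0.3877
RM (Liu & Layland) bound for 2 tasks = 0.828427; compare with U = 164/423 (approx. 0.387707)
U <= bound, so schedulable by RM sufficient condition.

0.3877


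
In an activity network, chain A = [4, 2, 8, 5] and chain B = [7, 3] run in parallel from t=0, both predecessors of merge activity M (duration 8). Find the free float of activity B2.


ES(B2) = sum of predecessors on chain B = 7
EF(B2) = ES + duration = 7 + 3 = 10
Successor of B2 is M. ES(M) = max(sum(A), sum(B)) = max(19, 10) = 19
Free float = ES(successor) - EF(current) = 19 - 10 = 9

9


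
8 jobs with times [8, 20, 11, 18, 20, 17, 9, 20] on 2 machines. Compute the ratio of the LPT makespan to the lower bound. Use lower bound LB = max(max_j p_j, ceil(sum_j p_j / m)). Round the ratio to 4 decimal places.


LPT order: [20, 20, 20, 18, 17, 11, 9, 8]
Machine loads after assignment: [60, 63]
LPT makespan = 63
Lower bound = max(max_job, ceil(total/2)) = max(20, 62) = 62
Ratio = 63 / 62 = 1.0161

1.0161


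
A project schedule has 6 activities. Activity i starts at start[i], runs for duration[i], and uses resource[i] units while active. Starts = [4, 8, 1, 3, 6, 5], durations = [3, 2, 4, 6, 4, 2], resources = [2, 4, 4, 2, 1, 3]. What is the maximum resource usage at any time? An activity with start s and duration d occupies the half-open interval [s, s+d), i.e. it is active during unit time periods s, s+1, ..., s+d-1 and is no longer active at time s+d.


Each activity i is active on [start_i, start_i + duration_i).
Compute total resource usage per time slot:
  t=0: active resources = [], total = 0
  t=1: active resources = [4], total = 4
  t=2: active resources = [4], total = 4
  t=3: active resources = [4, 2], total = 6
  t=4: active resources = [2, 4, 2], total = 8
  t=5: active resources = [2, 2, 3], total = 7
  t=6: active resources = [2, 2, 1, 3], total = 8
  t=7: active resources = [2, 1], total = 3
  t=8: active resources = [4, 2, 1], total = 7
  t=9: active resources = [4, 1], total = 5
Peak resource demand = 8

8


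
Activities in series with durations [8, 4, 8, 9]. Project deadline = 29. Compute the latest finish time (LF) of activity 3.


LF(activity 3) = deadline - sum of successor durations
Successors: activities 4 through 4 with durations [9]
Sum of successor durations = 9
LF = 29 - 9 = 20

20


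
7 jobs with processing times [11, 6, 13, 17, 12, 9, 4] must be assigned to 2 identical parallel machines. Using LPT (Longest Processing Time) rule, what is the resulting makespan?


Sort jobs in decreasing order (LPT): [17, 13, 12, 11, 9, 6, 4]
Assign each job to the least loaded machine:
  Machine 1: jobs [17, 11, 6, 4], load = 38
  Machine 2: jobs [13, 12, 9], load = 34
Makespan = max load = 38

38


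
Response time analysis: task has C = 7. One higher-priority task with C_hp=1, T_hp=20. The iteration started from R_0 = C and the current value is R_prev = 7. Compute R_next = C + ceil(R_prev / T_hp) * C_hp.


R_next = C + ceil(R_prev / T_hp) * C_hp
ceil(7 / 20) = ceil(0.35) = 1
Interference = 1 * 1 = 1
R_next = 7 + 1 = 8

8


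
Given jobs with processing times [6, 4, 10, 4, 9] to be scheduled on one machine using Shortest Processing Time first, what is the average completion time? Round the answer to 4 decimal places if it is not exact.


Sort jobs by processing time (SPT order): [4, 4, 6, 9, 10]
Compute completion times sequentially:
  Job 1: processing = 4, completes at 4
  Job 2: processing = 4, completes at 8
  Job 3: processing = 6, completes at 14
  Job 4: processing = 9, completes at 23
  Job 5: processing = 10, completes at 33
Sum of completion times = 82
Average completion time = 82/5 = 16.4

16.4


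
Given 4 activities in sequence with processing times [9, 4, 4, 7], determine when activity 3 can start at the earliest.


Activity 3 starts after activities 1 through 2 complete.
Predecessor durations: [9, 4]
ES = 9 + 4 = 13

13


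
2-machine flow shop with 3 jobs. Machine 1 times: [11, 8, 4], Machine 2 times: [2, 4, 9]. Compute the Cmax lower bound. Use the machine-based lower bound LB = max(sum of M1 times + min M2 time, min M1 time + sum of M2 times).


LB1 = sum(M1 times) + min(M2 times) = 23 + 2 = 25
LB2 = min(M1 times) + sum(M2 times) = 4 + 15 = 19
Lower bound = max(LB1, LB2) = max(25, 19) = 25

25


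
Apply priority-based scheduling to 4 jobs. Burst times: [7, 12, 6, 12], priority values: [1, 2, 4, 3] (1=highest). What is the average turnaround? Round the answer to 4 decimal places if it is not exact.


Sort by priority (ascending = highest first):
Order: [(1, 7), (2, 12), (3, 12), (4, 6)]
Completion times:
  Priority 1, burst=7, C=7
  Priority 2, burst=12, C=19
  Priority 3, burst=12, C=31
  Priority 4, burst=6, C=37
Average turnaround = 94/4 = 23.5

23.5


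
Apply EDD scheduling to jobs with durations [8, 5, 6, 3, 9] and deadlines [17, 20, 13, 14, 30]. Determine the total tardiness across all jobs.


Sort by due date (EDD order): [(6, 13), (3, 14), (8, 17), (5, 20), (9, 30)]
Compute completion times and tardiness:
  Job 1: p=6, d=13, C=6, tardiness=max(0,6-13)=0
  Job 2: p=3, d=14, C=9, tardiness=max(0,9-14)=0
  Job 3: p=8, d=17, C=17, tardiness=max(0,17-17)=0
  Job 4: p=5, d=20, C=22, tardiness=max(0,22-20)=2
  Job 5: p=9, d=30, C=31, tardiness=max(0,31-30)=1
Total tardiness = 3

3


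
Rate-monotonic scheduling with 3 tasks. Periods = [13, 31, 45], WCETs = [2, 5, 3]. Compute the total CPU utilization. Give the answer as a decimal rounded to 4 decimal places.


Compute individual utilizations (exact fractions):
  Task 1: C/T = 2/13 (approx. 0.1538)
  Task 2: C/T = 5/31 (approx. 0.1613)
  Task 3: C/T = 3/45 = 1/15 (approx. 0.0667)
Total utilization U = 2/13 + 5/31 + 1/15 = 2308/6045
Rounded to 4 decimal places: U = 0.3818
RM (Liu & Layland) bound for 3 tasks = 0.779763; compare with U = 2308/6045 (approx. 0.381803)
U <= bound, so schedulable by RM sufficient condition.

0.3818


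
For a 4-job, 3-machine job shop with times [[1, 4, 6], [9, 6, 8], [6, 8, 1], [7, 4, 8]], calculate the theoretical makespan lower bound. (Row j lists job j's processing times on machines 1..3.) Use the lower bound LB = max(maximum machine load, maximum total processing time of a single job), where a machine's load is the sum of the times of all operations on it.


Machine loads:
  Machine 1: 1 + 9 + 6 + 7 = 23
  Machine 2: 4 + 6 + 8 + 4 = 22
  Machine 3: 6 + 8 + 1 + 8 = 23
Max machine load = 23
Job totals:
  Job 1: 11
  Job 2: 23
  Job 3: 15
  Job 4: 19
Max job total = 23
Lower bound = max(23, 23) = 23

23


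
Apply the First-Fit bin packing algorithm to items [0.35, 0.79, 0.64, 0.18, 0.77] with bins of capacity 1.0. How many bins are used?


Place items sequentially using First-Fit:
  Item 0.35 -> new Bin 1
  Item 0.79 -> new Bin 2
  Item 0.64 -> Bin 1 (now 0.99)
  Item 0.18 -> Bin 2 (now 0.97)
  Item 0.77 -> new Bin 3
Total bins used = 3

3


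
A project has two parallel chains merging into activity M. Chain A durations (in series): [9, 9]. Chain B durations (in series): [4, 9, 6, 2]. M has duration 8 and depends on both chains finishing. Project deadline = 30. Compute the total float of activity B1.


Forward pass: ES(B1) = sum of predecessors on chain B = 0
EF = ES + duration = 0 + 4 = 4
Backward pass: LF(M) = deadline = 30; LS(M) = 30 - 8 = 22
LF(B1) = LS(M) - sum(successors on chain B) = 22 - 17 = 5
LS = LF - duration = 5 - 4 = 1
Total float = LS - ES = 1 - 0 = 1

1


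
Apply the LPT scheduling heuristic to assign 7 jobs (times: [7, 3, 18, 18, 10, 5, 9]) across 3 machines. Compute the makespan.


Sort jobs in decreasing order (LPT): [18, 18, 10, 9, 7, 5, 3]
Assign each job to the least loaded machine:
  Machine 1: jobs [18, 7], load = 25
  Machine 2: jobs [18, 5], load = 23
  Machine 3: jobs [10, 9, 3], load = 22
Makespan = max load = 25

25


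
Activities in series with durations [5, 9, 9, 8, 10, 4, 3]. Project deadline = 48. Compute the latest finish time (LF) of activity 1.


LF(activity 1) = deadline - sum of successor durations
Successors: activities 2 through 7 with durations [9, 9, 8, 10, 4, 3]
Sum of successor durations = 43
LF = 48 - 43 = 5

5


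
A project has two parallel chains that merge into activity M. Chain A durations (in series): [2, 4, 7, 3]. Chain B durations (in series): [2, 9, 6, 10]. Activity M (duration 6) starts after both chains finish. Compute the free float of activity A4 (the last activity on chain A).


ES(A4) = sum of predecessors on chain A = 13
EF(A4) = ES + duration = 13 + 3 = 16
Successor of A4 is M. ES(M) = max(sum(A), sum(B)) = max(16, 27) = 27
Free float = ES(successor) - EF(current) = 27 - 16 = 11

11


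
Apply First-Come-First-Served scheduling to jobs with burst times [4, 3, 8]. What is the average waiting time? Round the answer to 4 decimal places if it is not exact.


FCFS order (as given): [4, 3, 8]
Waiting times:
  Job 1: wait = 0
  Job 2: wait = 4
  Job 3: wait = 7
Sum of waiting times = 11
Average waiting time = 11/3 = 3.6667

3.6667


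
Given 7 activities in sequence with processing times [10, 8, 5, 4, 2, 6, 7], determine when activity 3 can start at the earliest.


Activity 3 starts after activities 1 through 2 complete.
Predecessor durations: [10, 8]
ES = 10 + 8 = 18

18


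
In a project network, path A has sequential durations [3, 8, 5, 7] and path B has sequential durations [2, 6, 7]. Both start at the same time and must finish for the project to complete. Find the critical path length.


Path A total = 3 + 8 + 5 + 7 = 23
Path B total = 2 + 6 + 7 = 15
Critical path = longest path = max(23, 15) = 23

23


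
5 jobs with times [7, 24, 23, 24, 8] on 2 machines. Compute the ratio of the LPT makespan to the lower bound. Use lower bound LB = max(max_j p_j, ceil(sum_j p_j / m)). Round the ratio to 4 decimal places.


LPT order: [24, 24, 23, 8, 7]
Machine loads after assignment: [47, 39]
LPT makespan = 47
Lower bound = max(max_job, ceil(total/2)) = max(24, 43) = 43
Ratio = 47 / 43 = 1.093

1.093


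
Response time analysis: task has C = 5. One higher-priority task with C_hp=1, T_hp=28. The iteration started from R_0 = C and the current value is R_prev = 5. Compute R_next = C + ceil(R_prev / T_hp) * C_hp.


R_next = C + ceil(R_prev / T_hp) * C_hp
ceil(5 / 28) = ceil(0.1786) = 1
Interference = 1 * 1 = 1
R_next = 5 + 1 = 6

6


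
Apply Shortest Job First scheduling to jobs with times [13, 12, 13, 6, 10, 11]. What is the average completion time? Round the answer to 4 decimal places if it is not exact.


SJF order (ascending): [6, 10, 11, 12, 13, 13]
Completion times:
  Job 1: burst=6, C=6
  Job 2: burst=10, C=16
  Job 3: burst=11, C=27
  Job 4: burst=12, C=39
  Job 5: burst=13, C=52
  Job 6: burst=13, C=65
Average completion = 205/6 = 34.1667

34.1667


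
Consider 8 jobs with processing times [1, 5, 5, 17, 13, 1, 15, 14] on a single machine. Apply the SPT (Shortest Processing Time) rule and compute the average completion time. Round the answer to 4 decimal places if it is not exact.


Sort jobs by processing time (SPT order): [1, 1, 5, 5, 13, 14, 15, 17]
Compute completion times sequentially:
  Job 1: processing = 1, completes at 1
  Job 2: processing = 1, completes at 2
  Job 3: processing = 5, completes at 7
  Job 4: processing = 5, completes at 12
  Job 5: processing = 13, completes at 25
  Job 6: processing = 14, completes at 39
  Job 7: processing = 15, completes at 54
  Job 8: processing = 17, completes at 71
Sum of completion times = 211
Average completion time = 211/8 = 26.375

26.375


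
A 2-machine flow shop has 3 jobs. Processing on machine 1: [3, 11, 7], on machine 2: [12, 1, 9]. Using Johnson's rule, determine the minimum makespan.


Apply Johnson's rule:
  Group 1 (a <= b): [(1, 3, 12), (3, 7, 9)]
  Group 2 (a > b): [(2, 11, 1)]
Optimal job order: [1, 3, 2]
Schedule:
  Job 1: M1 done at 3, M2 done at 15
  Job 3: M1 done at 10, M2 done at 24
  Job 2: M1 done at 21, M2 done at 25
Makespan = 25

25


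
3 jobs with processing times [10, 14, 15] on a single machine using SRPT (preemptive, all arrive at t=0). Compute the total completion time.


Since all jobs arrive at t=0, SRPT equals SPT ordering.
SPT order: [10, 14, 15]
Completion times:
  Job 1: p=10, C=10
  Job 2: p=14, C=24
  Job 3: p=15, C=39
Total completion time = 10 + 24 + 39 = 73

73


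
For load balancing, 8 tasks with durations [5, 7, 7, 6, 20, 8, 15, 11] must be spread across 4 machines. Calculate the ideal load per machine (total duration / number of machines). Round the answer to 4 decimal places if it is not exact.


Total processing time = 5 + 7 + 7 + 6 + 20 + 8 + 15 + 11 = 79
Number of machines = 4
Ideal balanced load = 79 / 4 = 19.75

19.75


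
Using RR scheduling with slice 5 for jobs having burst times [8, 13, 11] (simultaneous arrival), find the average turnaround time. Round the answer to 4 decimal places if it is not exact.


Time quantum = 5
Execution trace:
  J1 runs 5 units, time = 5
  J2 runs 5 units, time = 10
  J3 runs 5 units, time = 15
  J1 runs 3 units, time = 18
  J2 runs 5 units, time = 23
  J3 runs 5 units, time = 28
  J2 runs 3 units, time = 31
  J3 runs 1 units, time = 32
Finish times: [18, 31, 32]
Average turnaround = 81/3 = 27.0

27.0


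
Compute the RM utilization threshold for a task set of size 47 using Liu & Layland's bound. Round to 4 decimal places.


Compute 2^(1/47) = 1.0148570979
Subtract 1: 1.0148570979 - 1 = 0.0148570979
Multiply by n: 47 * 0.0148570979 = 0.6982836013
Round to 4 dp: 0.6983

0.6983


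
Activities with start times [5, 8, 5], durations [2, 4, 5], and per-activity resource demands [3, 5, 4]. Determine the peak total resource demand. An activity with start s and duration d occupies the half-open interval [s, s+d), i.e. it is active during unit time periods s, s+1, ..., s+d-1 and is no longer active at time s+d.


Each activity i is active on [start_i, start_i + duration_i).
Compute total resource usage per time slot:
  t=0: active resources = [], total = 0
  t=1: active resources = [], total = 0
  t=2: active resources = [], total = 0
  t=3: active resources = [], total = 0
  t=4: active resources = [], total = 0
  t=5: active resources = [3, 4], total = 7
  t=6: active resources = [3, 4], total = 7
  t=7: active resources = [4], total = 4
  t=8: active resources = [5, 4], total = 9
  t=9: active resources = [5, 4], total = 9
  t=10: active resources = [5], total = 5
  t=11: active resources = [5], total = 5
Peak resource demand = 9

9


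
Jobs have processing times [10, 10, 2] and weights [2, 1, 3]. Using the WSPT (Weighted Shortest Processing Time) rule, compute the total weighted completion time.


Compute p/w ratios and sort ascending (WSPT): [(2, 3), (10, 2), (10, 1)]
Compute weighted completion times:
  Job (p=2,w=3): C=2, w*C=3*2=6
  Job (p=10,w=2): C=12, w*C=2*12=24
  Job (p=10,w=1): C=22, w*C=1*22=22
Total weighted completion time = 52

52


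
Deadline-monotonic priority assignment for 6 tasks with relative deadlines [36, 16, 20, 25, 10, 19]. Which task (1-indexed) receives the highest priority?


Sort tasks by relative deadline (ascending):
  Task 5: deadline = 10
  Task 2: deadline = 16
  Task 6: deadline = 19
  Task 3: deadline = 20
  Task 4: deadline = 25
  Task 1: deadline = 36
Priority order (highest first): [5, 2, 6, 3, 4, 1]
Highest priority task = 5

5


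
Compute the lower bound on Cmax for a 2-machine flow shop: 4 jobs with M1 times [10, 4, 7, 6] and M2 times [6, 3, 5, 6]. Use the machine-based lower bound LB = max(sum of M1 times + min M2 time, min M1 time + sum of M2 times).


LB1 = sum(M1 times) + min(M2 times) = 27 + 3 = 30
LB2 = min(M1 times) + sum(M2 times) = 4 + 20 = 24
Lower bound = max(LB1, LB2) = max(30, 24) = 30

30


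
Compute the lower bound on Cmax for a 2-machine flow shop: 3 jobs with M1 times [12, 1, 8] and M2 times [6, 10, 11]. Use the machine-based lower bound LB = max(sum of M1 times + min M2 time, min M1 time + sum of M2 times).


LB1 = sum(M1 times) + min(M2 times) = 21 + 6 = 27
LB2 = min(M1 times) + sum(M2 times) = 1 + 27 = 28
Lower bound = max(LB1, LB2) = max(27, 28) = 28

28


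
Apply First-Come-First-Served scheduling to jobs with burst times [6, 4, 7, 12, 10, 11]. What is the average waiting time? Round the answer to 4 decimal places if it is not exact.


FCFS order (as given): [6, 4, 7, 12, 10, 11]
Waiting times:
  Job 1: wait = 0
  Job 2: wait = 6
  Job 3: wait = 10
  Job 4: wait = 17
  Job 5: wait = 29
  Job 6: wait = 39
Sum of waiting times = 101
Average waiting time = 101/6 = 16.8333

16.8333


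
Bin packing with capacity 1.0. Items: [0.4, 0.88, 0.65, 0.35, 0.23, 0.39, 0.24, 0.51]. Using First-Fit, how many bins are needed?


Place items sequentially using First-Fit:
  Item 0.4 -> new Bin 1
  Item 0.88 -> new Bin 2
  Item 0.65 -> new Bin 3
  Item 0.35 -> Bin 1 (now 0.75)
  Item 0.23 -> Bin 1 (now 0.98)
  Item 0.39 -> new Bin 4
  Item 0.24 -> Bin 3 (now 0.89)
  Item 0.51 -> Bin 4 (now 0.9)
Total bins used = 4

4
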